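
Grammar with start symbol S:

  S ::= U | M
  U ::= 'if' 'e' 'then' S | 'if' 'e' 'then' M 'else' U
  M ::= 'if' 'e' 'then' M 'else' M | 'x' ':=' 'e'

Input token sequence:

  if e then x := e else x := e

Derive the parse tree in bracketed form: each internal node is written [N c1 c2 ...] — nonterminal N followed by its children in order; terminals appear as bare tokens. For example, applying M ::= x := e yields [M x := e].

S
M
if e then M else M
if e then x := e else M
if e then x := e else x := e

[S [M if e then [M x := e] else [M x := e]]]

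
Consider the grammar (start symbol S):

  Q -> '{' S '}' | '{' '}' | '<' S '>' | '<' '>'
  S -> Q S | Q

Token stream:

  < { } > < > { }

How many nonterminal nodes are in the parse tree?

[S [Q < [S [Q { }]] >] [S [Q < >] [S [Q { }]]]]

8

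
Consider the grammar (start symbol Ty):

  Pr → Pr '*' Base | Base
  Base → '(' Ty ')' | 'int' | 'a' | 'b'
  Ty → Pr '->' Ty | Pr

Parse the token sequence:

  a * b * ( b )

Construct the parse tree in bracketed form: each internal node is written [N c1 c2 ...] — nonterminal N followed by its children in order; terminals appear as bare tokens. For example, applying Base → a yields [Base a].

[Ty [Pr [Pr [Pr [Base a]] * [Base b]] * [Base ( [Ty [Pr [Base b]]] )]]]

Ty
Pr
Pr * Base
Pr * Base * Base
Base * Base * Base
a * Base * Base
a * b * Base
a * b * ( Ty )
a * b * ( Pr )
a * b * ( Base )
a * b * ( b )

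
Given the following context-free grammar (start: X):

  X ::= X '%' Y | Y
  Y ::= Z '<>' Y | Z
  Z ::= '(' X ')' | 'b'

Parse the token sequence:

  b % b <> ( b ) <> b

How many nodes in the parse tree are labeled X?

3

[X [X [Y [Z b]]] % [Y [Z b] <> [Y [Z ( [X [Y [Z b]]] )] <> [Y [Z b]]]]]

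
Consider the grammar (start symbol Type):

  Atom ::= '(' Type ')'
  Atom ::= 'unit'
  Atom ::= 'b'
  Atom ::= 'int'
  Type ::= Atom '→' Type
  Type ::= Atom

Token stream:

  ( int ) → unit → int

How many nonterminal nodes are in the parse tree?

[Type [Atom ( [Type [Atom int]] )] → [Type [Atom unit] → [Type [Atom int]]]]

8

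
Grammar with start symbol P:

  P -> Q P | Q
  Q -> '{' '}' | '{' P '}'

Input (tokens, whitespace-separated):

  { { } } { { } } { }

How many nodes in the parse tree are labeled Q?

[P [Q { [P [Q { }]] }] [P [Q { [P [Q { }]] }] [P [Q { }]]]]

5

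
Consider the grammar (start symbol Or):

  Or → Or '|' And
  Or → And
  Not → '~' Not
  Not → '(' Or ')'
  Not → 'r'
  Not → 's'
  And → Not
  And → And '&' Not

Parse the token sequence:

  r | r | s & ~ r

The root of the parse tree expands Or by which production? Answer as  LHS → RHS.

Or → Or '|' And

[Or [Or [Or [And [Not r]]] | [And [Not r]]] | [And [And [Not s]] & [Not ~ [Not r]]]]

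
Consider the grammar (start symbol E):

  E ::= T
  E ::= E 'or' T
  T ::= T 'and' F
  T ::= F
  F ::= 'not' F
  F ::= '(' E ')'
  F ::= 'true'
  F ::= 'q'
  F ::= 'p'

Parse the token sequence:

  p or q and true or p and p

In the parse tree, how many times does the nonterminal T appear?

5

[E [E [E [T [F p]]] or [T [T [F q]] and [F true]]] or [T [T [F p]] and [F p]]]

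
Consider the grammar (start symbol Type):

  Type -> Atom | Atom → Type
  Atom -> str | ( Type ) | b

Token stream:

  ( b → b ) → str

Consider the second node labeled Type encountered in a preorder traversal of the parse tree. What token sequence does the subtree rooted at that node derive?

b → b

[Type [Atom ( [Type [Atom b] → [Type [Atom b]]] )] → [Type [Atom str]]]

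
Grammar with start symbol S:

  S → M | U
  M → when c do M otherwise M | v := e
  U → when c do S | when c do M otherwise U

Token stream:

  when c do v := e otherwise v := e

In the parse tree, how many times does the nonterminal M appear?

3

[S [M when c do [M v := e] otherwise [M v := e]]]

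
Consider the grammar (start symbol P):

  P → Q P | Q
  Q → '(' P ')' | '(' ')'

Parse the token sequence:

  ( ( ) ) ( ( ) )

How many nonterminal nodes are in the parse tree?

[P [Q ( [P [Q ( )]] )] [P [Q ( [P [Q ( )]] )]]]

8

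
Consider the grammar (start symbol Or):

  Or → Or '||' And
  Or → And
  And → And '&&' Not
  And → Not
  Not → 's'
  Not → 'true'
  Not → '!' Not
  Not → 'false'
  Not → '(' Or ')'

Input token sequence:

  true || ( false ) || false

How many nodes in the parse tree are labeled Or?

[Or [Or [Or [And [Not true]]] || [And [Not ( [Or [And [Not false]]] )]]] || [And [Not false]]]

4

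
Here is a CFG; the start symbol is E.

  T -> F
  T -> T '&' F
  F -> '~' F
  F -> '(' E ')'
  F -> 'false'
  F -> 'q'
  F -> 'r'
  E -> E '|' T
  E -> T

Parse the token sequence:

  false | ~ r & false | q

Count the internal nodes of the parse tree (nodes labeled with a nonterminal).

[E [E [E [T [F false]]] | [T [T [F ~ [F r]]] & [F false]]] | [T [F q]]]

12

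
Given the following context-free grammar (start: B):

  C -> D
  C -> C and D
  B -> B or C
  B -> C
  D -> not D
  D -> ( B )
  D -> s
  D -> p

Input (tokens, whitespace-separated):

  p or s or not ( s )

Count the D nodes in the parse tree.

5

[B [B [B [C [D p]]] or [C [D s]]] or [C [D not [D ( [B [C [D s]]] )]]]]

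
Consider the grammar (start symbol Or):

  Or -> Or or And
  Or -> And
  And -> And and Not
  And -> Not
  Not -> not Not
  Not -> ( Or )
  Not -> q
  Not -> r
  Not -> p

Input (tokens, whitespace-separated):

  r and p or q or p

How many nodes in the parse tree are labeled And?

4

[Or [Or [Or [And [And [Not r]] and [Not p]]] or [And [Not q]]] or [And [Not p]]]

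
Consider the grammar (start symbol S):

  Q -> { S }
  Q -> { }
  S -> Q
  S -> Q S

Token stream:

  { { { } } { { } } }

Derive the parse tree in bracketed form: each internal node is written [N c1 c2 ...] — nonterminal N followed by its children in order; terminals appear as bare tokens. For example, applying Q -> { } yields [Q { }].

[S [Q { [S [Q { [S [Q { }]] }] [S [Q { [S [Q { }]] }]]] }]]

S
Q
{ S }
{ Q S }
{ { S } S }
{ { Q } S }
{ { { } } S }
{ { { } } Q }
{ { { } } { S } }
{ { { } } { Q } }
{ { { } } { { } } }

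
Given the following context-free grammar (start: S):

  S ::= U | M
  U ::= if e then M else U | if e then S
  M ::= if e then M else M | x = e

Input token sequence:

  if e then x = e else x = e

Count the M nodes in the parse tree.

[S [M if e then [M x = e] else [M x = e]]]

3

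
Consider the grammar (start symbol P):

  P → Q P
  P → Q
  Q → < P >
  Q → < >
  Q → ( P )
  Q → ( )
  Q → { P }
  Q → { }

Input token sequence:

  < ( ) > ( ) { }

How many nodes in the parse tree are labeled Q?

[P [Q < [P [Q ( )]] >] [P [Q ( )] [P [Q { }]]]]

4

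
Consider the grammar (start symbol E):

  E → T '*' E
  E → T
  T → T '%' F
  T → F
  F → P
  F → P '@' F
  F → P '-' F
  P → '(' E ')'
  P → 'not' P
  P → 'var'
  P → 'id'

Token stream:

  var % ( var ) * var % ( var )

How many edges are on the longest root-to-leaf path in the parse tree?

[E [T [T [F [P var]]] % [F [P ( [E [T [F [P var]]]] )]]] * [E [T [T [F [P var]]] % [F [P ( [E [T [F [P var]]]] )]]]]]

9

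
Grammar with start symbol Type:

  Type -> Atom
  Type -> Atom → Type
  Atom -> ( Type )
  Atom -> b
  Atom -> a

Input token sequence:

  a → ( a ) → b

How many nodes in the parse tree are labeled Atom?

[Type [Atom a] → [Type [Atom ( [Type [Atom a]] )] → [Type [Atom b]]]]

4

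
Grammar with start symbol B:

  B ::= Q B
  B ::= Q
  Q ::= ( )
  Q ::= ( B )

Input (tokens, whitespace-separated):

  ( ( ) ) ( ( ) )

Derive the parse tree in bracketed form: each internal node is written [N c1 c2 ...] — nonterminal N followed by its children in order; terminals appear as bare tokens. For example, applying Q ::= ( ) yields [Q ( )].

B
Q B
( B ) B
( Q ) B
( ( ) ) B
( ( ) ) Q
( ( ) ) ( B )
( ( ) ) ( Q )
( ( ) ) ( ( ) )

[B [Q ( [B [Q ( )]] )] [B [Q ( [B [Q ( )]] )]]]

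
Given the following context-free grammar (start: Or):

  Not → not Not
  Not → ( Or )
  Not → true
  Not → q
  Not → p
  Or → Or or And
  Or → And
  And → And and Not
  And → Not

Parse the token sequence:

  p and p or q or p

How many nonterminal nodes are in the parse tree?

[Or [Or [Or [And [And [Not p]] and [Not p]]] or [And [Not q]]] or [And [Not p]]]

11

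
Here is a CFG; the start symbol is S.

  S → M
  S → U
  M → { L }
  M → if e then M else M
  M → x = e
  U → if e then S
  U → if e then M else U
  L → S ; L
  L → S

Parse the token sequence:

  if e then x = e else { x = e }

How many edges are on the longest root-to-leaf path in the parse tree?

[S [M if e then [M x = e] else [M { [L [S [M x = e]]] }]]]

6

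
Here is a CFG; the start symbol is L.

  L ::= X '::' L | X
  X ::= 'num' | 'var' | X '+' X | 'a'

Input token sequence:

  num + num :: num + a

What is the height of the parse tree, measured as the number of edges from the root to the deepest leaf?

[L [X [X num] + [X num]] :: [L [X [X num] + [X a]]]]

4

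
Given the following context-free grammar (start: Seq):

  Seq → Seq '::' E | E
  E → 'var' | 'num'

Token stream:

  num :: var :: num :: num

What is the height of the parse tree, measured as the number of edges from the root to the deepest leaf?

[Seq [Seq [Seq [Seq [E num]] :: [E var]] :: [E num]] :: [E num]]

5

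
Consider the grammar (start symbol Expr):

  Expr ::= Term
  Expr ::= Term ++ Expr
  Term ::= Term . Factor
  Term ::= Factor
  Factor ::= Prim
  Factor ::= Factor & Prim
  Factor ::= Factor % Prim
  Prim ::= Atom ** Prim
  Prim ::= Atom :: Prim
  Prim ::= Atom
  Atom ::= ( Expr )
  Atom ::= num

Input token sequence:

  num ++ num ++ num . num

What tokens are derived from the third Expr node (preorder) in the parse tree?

num . num

[Expr [Term [Factor [Prim [Atom num]]]] ++ [Expr [Term [Factor [Prim [Atom num]]]] ++ [Expr [Term [Term [Factor [Prim [Atom num]]]] . [Factor [Prim [Atom num]]]]]]]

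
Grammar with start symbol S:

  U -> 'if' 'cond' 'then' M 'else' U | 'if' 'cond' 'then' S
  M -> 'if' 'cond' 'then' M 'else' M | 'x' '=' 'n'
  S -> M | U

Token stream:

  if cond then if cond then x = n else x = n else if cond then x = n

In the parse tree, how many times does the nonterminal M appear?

4

[S [U if cond then [M if cond then [M x = n] else [M x = n]] else [U if cond then [S [M x = n]]]]]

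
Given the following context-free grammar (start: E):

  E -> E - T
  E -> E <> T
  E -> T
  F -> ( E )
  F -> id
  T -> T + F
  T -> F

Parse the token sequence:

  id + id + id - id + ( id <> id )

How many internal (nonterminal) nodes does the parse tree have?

18

[E [E [T [T [T [F id]] + [F id]] + [F id]]] - [T [T [F id]] + [F ( [E [E [T [F id]]] <> [T [F id]]] )]]]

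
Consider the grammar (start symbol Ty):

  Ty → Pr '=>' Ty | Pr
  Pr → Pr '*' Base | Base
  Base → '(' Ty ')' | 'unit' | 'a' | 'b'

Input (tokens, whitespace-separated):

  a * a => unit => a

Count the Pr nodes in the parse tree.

4

[Ty [Pr [Pr [Base a]] * [Base a]] => [Ty [Pr [Base unit]] => [Ty [Pr [Base a]]]]]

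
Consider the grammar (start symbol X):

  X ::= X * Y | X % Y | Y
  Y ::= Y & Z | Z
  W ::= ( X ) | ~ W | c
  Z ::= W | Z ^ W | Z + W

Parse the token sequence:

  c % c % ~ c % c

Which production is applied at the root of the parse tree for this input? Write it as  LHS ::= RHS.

X ::= X % Y

[X [X [X [X [Y [Z [W c]]]] % [Y [Z [W c]]]] % [Y [Z [W ~ [W c]]]]] % [Y [Z [W c]]]]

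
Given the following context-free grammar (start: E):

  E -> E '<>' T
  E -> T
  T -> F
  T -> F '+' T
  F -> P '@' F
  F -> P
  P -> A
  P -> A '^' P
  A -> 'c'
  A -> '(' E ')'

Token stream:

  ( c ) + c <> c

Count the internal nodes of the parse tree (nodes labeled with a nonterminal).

19

[E [E [T [F [P [A ( [E [T [F [P [A c]]]]] )]]] + [T [F [P [A c]]]]]] <> [T [F [P [A c]]]]]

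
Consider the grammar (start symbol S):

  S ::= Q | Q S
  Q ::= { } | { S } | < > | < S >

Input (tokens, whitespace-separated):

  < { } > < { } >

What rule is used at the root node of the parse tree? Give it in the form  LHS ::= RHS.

[S [Q < [S [Q { }]] >] [S [Q < [S [Q { }]] >]]]

S ::= Q S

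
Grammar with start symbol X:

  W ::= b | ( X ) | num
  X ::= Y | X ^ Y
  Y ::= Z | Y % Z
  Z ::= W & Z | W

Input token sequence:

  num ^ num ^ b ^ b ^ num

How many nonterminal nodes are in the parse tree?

[X [X [X [X [X [Y [Z [W num]]]] ^ [Y [Z [W num]]]] ^ [Y [Z [W b]]]] ^ [Y [Z [W b]]]] ^ [Y [Z [W num]]]]

20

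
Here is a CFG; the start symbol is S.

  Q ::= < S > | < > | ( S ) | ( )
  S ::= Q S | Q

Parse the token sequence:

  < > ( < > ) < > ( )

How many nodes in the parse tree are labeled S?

[S [Q < >] [S [Q ( [S [Q < >]] )] [S [Q < >] [S [Q ( )]]]]]

5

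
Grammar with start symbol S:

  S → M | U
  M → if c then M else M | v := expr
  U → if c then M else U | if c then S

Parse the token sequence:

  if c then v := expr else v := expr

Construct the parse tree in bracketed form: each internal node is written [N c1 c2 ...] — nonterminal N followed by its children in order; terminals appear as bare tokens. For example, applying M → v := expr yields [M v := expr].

[S [M if c then [M v := expr] else [M v := expr]]]

S
M
if c then M else M
if c then v := expr else M
if c then v := expr else v := expr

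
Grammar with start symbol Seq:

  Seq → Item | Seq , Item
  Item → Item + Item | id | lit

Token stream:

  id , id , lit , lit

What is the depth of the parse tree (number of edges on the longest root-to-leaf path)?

[Seq [Seq [Seq [Seq [Item id]] , [Item id]] , [Item lit]] , [Item lit]]

5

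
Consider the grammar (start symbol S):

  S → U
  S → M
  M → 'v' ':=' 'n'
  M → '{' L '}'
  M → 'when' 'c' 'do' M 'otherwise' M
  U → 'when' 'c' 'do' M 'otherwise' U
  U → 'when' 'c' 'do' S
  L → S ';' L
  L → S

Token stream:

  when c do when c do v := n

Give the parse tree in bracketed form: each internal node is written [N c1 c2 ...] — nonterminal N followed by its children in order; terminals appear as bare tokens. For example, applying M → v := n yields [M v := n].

[S [U when c do [S [U when c do [S [M v := n]]]]]]

S
U
when c do S
when c do U
when c do when c do S
when c do when c do M
when c do when c do v := n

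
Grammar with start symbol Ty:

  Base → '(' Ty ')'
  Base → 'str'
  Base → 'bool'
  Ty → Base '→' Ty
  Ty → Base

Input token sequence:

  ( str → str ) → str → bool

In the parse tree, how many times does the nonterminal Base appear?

[Ty [Base ( [Ty [Base str] → [Ty [Base str]]] )] → [Ty [Base str] → [Ty [Base bool]]]]

5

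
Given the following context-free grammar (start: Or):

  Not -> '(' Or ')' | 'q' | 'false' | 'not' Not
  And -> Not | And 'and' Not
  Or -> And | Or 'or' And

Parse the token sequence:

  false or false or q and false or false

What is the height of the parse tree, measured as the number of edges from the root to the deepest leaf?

6

[Or [Or [Or [Or [And [Not false]]] or [And [Not false]]] or [And [And [Not q]] and [Not false]]] or [And [Not false]]]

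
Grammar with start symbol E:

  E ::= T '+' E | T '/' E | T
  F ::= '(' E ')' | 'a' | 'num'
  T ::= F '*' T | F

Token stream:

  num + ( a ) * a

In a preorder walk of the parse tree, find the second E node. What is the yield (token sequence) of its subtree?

[E [T [F num]] + [E [T [F ( [E [T [F a]]] )] * [T [F a]]]]]

( a ) * a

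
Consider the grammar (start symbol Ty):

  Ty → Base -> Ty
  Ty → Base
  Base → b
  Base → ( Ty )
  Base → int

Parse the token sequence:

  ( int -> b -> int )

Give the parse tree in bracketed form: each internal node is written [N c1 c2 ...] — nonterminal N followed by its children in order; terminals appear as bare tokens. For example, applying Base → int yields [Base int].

[Ty [Base ( [Ty [Base int] -> [Ty [Base b] -> [Ty [Base int]]]] )]]

Ty
Base
( Ty )
( Base -> Ty )
( int -> Ty )
( int -> Base -> Ty )
( int -> b -> Ty )
( int -> b -> Base )
( int -> b -> int )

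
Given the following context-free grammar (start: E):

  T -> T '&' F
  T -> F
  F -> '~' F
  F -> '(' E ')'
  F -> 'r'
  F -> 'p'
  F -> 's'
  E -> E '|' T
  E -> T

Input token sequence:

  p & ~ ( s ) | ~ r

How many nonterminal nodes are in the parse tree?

13

[E [E [T [T [F p]] & [F ~ [F ( [E [T [F s]]] )]]]] | [T [F ~ [F r]]]]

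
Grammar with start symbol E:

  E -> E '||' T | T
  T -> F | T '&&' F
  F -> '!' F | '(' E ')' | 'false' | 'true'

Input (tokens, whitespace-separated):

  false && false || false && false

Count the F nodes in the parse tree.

[E [E [T [T [F false]] && [F false]]] || [T [T [F false]] && [F false]]]

4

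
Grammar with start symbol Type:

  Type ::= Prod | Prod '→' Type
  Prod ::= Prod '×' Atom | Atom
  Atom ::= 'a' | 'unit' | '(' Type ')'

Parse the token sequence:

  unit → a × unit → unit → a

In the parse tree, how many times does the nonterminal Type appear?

[Type [Prod [Atom unit]] → [Type [Prod [Prod [Atom a]] × [Atom unit]] → [Type [Prod [Atom unit]] → [Type [Prod [Atom a]]]]]]

4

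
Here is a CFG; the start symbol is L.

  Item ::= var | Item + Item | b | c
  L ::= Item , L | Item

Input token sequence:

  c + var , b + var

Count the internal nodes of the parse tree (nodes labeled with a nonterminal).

8

[L [Item [Item c] + [Item var]] , [L [Item [Item b] + [Item var]]]]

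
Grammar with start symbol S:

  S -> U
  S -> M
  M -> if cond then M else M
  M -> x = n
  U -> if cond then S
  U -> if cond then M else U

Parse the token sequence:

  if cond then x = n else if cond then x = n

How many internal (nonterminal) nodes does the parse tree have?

[S [U if cond then [M x = n] else [U if cond then [S [M x = n]]]]]

6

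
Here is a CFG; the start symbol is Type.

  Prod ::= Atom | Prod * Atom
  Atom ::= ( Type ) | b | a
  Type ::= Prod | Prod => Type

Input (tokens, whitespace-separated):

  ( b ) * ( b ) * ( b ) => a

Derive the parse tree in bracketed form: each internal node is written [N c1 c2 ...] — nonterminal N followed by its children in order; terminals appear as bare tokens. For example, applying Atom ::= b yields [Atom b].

Type
Prod => Type
Prod * Atom => Type
Prod * Atom * Atom => Type
Atom * Atom * Atom => Type
( Type ) * Atom * Atom => Type
( Prod ) * Atom * Atom => Type
( Atom ) * Atom * Atom => Type
( b ) * Atom * Atom => Type
( b ) * ( Type ) * Atom => Type
( b ) * ( Prod ) * Atom => Type
( b ) * ( Atom ) * Atom => Type
( b ) * ( b ) * Atom => Type
( b ) * ( b ) * ( Type ) => Type
( b ) * ( b ) * ( Prod ) => Type
( b ) * ( b ) * ( Atom ) => Type
( b ) * ( b ) * ( b ) => Type
( b ) * ( b ) * ( b ) => Prod
( b ) * ( b ) * ( b ) => Atom
( b ) * ( b ) * ( b ) => a

[Type [Prod [Prod [Prod [Atom ( [Type [Prod [Atom b]]] )]] * [Atom ( [Type [Prod [Atom b]]] )]] * [Atom ( [Type [Prod [Atom b]]] )]] => [Type [Prod [Atom a]]]]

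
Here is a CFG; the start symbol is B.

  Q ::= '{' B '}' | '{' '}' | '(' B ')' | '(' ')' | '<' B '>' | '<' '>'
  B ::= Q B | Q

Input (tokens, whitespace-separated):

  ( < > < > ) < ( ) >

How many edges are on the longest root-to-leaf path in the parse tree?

[B [Q ( [B [Q < >] [B [Q < >]]] )] [B [Q < [B [Q ( )]] >]]]

5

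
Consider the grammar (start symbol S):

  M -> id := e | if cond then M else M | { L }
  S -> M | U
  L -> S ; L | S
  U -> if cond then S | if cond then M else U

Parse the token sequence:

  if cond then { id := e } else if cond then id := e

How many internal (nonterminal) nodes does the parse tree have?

9

[S [U if cond then [M { [L [S [M id := e]]] }] else [U if cond then [S [M id := e]]]]]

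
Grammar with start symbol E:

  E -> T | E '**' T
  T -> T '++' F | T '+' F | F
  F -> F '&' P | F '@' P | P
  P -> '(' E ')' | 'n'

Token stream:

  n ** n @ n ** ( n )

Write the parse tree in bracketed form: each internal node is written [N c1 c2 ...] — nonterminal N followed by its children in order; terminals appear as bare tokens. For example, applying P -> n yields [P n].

[E [E [E [T [F [P n]]]] ** [T [F [F [P n]] @ [P n]]]] ** [T [F [P ( [E [T [F [P n]]]] )]]]]

E
E ** T
E ** T ** T
T ** T ** T
F ** T ** T
P ** T ** T
n ** T ** T
n ** F ** T
n ** F @ P ** T
n ** P @ P ** T
n ** n @ P ** T
n ** n @ n ** T
n ** n @ n ** F
n ** n @ n ** P
n ** n @ n ** ( E )
n ** n @ n ** ( T )
n ** n @ n ** ( F )
n ** n @ n ** ( P )
n ** n @ n ** ( n )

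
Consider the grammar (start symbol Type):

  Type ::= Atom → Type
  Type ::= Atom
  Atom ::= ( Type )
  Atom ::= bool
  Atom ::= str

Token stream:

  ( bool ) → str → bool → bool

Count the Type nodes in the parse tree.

5

[Type [Atom ( [Type [Atom bool]] )] → [Type [Atom str] → [Type [Atom bool] → [Type [Atom bool]]]]]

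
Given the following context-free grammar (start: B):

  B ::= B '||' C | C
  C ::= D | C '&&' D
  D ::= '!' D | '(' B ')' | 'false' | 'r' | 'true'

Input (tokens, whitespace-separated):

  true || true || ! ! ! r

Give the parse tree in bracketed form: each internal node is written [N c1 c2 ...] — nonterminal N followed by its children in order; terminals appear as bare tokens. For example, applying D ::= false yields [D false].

[B [B [B [C [D true]]] || [C [D true]]] || [C [D ! [D ! [D ! [D r]]]]]]

B
B || C
B || C || C
C || C || C
D || C || C
true || C || C
true || D || C
true || true || C
true || true || D
true || true || ! D
true || true || ! ! D
true || true || ! ! ! D
true || true || ! ! ! r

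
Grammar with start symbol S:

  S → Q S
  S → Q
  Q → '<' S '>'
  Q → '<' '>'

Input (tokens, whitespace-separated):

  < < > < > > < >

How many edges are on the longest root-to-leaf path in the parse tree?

[S [Q < [S [Q < >] [S [Q < >]]] >] [S [Q < >]]]

5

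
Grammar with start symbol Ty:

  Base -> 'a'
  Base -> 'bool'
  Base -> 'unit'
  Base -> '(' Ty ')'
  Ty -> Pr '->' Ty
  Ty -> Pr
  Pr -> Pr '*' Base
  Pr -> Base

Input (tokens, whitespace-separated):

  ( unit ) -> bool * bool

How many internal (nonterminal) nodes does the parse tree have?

[Ty [Pr [Base ( [Ty [Pr [Base unit]]] )]] -> [Ty [Pr [Pr [Base bool]] * [Base bool]]]]

11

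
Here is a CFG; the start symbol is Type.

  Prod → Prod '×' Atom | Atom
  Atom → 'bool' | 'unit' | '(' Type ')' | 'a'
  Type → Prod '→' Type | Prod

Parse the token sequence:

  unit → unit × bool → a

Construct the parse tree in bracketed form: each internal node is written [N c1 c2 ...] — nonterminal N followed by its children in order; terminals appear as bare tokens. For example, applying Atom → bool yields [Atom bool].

Type
Prod → Type
Atom → Type
unit → Type
unit → Prod → Type
unit → Prod × Atom → Type
unit → Atom × Atom → Type
unit → unit × Atom → Type
unit → unit × bool → Type
unit → unit × bool → Prod
unit → unit × bool → Atom
unit → unit × bool → a

[Type [Prod [Atom unit]] → [Type [Prod [Prod [Atom unit]] × [Atom bool]] → [Type [Prod [Atom a]]]]]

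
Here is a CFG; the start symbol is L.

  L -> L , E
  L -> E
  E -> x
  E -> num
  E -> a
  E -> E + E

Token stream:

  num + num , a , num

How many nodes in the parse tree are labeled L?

3

[L [L [L [E [E num] + [E num]]] , [E a]] , [E num]]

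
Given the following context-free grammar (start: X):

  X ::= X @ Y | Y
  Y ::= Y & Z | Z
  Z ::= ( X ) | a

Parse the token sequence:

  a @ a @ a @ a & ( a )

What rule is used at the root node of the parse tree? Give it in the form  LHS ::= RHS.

X ::= X @ Y

[X [X [X [X [Y [Z a]]] @ [Y [Z a]]] @ [Y [Z a]]] @ [Y [Y [Z a]] & [Z ( [X [Y [Z a]]] )]]]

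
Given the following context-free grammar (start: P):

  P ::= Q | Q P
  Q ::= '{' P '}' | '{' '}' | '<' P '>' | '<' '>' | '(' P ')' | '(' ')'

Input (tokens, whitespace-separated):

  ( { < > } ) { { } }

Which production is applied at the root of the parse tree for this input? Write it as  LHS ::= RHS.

[P [Q ( [P [Q { [P [Q < >]] }]] )] [P [Q { [P [Q { }]] }]]]

P ::= Q P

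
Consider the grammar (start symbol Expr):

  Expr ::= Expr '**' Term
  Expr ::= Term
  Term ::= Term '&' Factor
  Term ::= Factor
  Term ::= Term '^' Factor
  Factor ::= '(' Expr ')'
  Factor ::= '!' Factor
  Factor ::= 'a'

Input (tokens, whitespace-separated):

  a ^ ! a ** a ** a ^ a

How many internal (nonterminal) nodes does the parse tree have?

[Expr [Expr [Expr [Term [Term [Factor a]] ^ [Factor ! [Factor a]]]] ** [Term [Factor a]]] ** [Term [Term [Factor a]] ^ [Factor a]]]

14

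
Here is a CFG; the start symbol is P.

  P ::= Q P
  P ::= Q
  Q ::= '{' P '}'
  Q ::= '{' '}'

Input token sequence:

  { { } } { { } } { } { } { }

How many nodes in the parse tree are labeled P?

7

[P [Q { [P [Q { }]] }] [P [Q { [P [Q { }]] }] [P [Q { }] [P [Q { }] [P [Q { }]]]]]]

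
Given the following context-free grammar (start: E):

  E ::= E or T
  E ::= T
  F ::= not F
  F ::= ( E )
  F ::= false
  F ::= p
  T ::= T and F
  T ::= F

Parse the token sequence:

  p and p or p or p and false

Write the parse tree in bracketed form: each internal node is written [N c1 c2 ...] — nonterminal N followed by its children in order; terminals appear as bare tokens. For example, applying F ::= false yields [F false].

E
E or T
E or T or T
T or T or T
T and F or T or T
F and F or T or T
p and F or T or T
p and p or T or T
p and p or F or T
p and p or p or T
p and p or p or T and F
p and p or p or F and F
p and p or p or p and F
p and p or p or p and false

[E [E [E [T [T [F p]] and [F p]]] or [T [F p]]] or [T [T [F p]] and [F false]]]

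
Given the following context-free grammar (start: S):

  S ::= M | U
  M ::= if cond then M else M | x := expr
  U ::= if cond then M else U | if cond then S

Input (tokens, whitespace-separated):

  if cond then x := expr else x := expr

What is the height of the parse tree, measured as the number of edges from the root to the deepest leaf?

3

[S [M if cond then [M x := expr] else [M x := expr]]]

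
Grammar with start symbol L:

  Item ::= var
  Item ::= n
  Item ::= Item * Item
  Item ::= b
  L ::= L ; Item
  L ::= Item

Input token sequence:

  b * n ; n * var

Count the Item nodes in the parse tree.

6

[L [L [Item [Item b] * [Item n]]] ; [Item [Item n] * [Item var]]]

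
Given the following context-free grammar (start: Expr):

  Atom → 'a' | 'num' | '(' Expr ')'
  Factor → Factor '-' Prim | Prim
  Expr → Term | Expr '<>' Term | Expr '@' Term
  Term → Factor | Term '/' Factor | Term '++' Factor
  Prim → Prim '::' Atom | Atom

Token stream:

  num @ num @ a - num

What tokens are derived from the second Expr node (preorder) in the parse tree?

[Expr [Expr [Expr [Term [Factor [Prim [Atom num]]]]] @ [Term [Factor [Prim [Atom num]]]]] @ [Term [Factor [Factor [Prim [Atom a]]] - [Prim [Atom num]]]]]

num @ num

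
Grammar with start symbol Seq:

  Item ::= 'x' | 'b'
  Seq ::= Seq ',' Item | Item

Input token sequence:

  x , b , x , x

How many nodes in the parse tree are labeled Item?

[Seq [Seq [Seq [Seq [Item x]] , [Item b]] , [Item x]] , [Item x]]

4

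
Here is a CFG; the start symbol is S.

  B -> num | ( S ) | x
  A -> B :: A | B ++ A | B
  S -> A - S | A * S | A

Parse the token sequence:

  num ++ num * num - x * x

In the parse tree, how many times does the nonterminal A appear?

5

[S [A [B num] ++ [A [B num]]] * [S [A [B num]] - [S [A [B x]] * [S [A [B x]]]]]]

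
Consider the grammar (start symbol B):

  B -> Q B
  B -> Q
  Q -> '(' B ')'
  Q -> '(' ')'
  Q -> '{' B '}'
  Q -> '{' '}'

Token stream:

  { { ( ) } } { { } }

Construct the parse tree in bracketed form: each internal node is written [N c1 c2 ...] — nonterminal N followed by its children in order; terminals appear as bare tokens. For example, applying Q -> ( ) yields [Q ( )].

B
Q B
{ B } B
{ Q } B
{ { B } } B
{ { Q } } B
{ { ( ) } } B
{ { ( ) } } Q
{ { ( ) } } { B }
{ { ( ) } } { Q }
{ { ( ) } } { { } }

[B [Q { [B [Q { [B [Q ( )]] }]] }] [B [Q { [B [Q { }]] }]]]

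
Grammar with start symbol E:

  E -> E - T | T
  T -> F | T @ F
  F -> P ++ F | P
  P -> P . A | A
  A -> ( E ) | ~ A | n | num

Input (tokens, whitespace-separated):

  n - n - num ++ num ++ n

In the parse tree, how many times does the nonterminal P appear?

[E [E [E [T [F [P [A n]]]]] - [T [F [P [A n]]]]] - [T [F [P [A num]] ++ [F [P [A num]] ++ [F [P [A n]]]]]]]

5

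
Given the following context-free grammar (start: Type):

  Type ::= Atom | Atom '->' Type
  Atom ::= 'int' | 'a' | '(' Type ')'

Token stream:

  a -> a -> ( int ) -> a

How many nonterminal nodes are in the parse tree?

[Type [Atom a] -> [Type [Atom a] -> [Type [Atom ( [Type [Atom int]] )] -> [Type [Atom a]]]]]

10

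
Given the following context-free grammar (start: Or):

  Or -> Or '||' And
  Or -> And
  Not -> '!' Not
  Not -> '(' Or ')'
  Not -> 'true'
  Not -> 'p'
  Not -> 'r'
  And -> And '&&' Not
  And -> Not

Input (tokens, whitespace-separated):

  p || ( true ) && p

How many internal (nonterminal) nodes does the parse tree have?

11

[Or [Or [And [Not p]]] || [And [And [Not ( [Or [And [Not true]]] )]] && [Not p]]]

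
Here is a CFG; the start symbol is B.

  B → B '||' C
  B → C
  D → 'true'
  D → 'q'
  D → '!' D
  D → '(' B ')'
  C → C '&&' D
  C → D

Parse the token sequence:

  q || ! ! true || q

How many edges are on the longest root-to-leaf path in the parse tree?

[B [B [B [C [D q]]] || [C [D ! [D ! [D true]]]]] || [C [D q]]]

6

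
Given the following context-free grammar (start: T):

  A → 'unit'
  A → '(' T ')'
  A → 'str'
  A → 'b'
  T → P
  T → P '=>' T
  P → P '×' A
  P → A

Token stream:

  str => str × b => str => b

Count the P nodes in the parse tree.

[T [P [A str]] => [T [P [P [A str]] × [A b]] => [T [P [A str]] => [T [P [A b]]]]]]

5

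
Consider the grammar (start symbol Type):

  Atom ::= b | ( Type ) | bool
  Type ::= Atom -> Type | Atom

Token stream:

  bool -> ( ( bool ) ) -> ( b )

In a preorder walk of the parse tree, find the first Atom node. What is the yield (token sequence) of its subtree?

bool

[Type [Atom bool] -> [Type [Atom ( [Type [Atom ( [Type [Atom bool]] )]] )] -> [Type [Atom ( [Type [Atom b]] )]]]]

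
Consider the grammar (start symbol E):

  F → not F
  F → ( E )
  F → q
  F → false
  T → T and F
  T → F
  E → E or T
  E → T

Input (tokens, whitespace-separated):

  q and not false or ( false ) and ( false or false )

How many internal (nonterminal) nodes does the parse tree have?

20

[E [E [T [T [F q]] and [F not [F false]]]] or [T [T [F ( [E [T [F false]]] )]] and [F ( [E [E [T [F false]]] or [T [F false]]] )]]]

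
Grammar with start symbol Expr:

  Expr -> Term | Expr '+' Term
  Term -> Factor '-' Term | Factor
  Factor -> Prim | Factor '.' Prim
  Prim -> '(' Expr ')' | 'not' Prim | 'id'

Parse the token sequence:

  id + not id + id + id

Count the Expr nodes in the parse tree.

4

[Expr [Expr [Expr [Expr [Term [Factor [Prim id]]]] + [Term [Factor [Prim not [Prim id]]]]] + [Term [Factor [Prim id]]]] + [Term [Factor [Prim id]]]]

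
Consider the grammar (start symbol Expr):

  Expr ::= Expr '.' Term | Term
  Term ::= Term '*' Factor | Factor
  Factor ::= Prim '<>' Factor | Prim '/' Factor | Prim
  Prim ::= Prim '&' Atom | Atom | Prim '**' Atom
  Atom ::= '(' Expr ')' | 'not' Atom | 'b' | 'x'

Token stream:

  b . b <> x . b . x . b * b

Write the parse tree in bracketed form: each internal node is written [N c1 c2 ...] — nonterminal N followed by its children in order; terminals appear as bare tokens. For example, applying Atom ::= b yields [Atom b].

[Expr [Expr [Expr [Expr [Expr [Term [Factor [Prim [Atom b]]]]] . [Term [Factor [Prim [Atom b]] <> [Factor [Prim [Atom x]]]]]] . [Term [Factor [Prim [Atom b]]]]] . [Term [Factor [Prim [Atom x]]]]] . [Term [Term [Factor [Prim [Atom b]]]] * [Factor [Prim [Atom b]]]]]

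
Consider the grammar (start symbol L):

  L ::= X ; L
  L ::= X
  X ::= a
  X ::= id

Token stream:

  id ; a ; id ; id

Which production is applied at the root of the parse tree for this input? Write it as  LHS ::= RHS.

[L [X id] ; [L [X a] ; [L [X id] ; [L [X id]]]]]

L ::= X ; L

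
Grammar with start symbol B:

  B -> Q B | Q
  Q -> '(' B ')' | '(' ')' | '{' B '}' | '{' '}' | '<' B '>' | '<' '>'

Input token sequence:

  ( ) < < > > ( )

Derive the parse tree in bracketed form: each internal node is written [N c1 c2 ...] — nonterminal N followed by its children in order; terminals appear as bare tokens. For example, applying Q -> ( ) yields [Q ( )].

[B [Q ( )] [B [Q < [B [Q < >]] >] [B [Q ( )]]]]

B
Q B
( ) B
( ) Q B
( ) < B > B
( ) < Q > B
( ) < < > > B
( ) < < > > Q
( ) < < > > ( )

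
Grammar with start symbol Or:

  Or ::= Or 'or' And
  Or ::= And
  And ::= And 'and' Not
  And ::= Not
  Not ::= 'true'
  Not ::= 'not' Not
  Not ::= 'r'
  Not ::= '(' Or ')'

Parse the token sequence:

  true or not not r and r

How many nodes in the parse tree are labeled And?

3

[Or [Or [And [Not true]]] or [And [And [Not not [Not not [Not r]]]] and [Not r]]]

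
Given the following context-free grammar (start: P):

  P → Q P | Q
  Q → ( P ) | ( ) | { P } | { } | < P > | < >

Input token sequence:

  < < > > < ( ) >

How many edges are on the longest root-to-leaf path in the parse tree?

[P [Q < [P [Q < >]] >] [P [Q < [P [Q ( )]] >]]]

5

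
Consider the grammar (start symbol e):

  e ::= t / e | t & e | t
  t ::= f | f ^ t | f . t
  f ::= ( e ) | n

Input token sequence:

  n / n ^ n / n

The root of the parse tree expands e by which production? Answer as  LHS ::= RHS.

e ::= t / e

[e [t [f n]] / [e [t [f n] ^ [t [f n]]] / [e [t [f n]]]]]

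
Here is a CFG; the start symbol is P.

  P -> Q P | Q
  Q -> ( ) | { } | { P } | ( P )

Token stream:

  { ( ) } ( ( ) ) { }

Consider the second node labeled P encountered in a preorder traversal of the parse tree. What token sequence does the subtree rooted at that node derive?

( )

[P [Q { [P [Q ( )]] }] [P [Q ( [P [Q ( )]] )] [P [Q { }]]]]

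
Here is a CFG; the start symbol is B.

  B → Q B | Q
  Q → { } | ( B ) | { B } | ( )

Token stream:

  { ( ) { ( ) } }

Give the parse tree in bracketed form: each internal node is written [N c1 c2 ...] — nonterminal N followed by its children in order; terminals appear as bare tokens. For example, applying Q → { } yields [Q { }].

B
Q
{ B }
{ Q B }
{ ( ) B }
{ ( ) Q }
{ ( ) { B } }
{ ( ) { Q } }
{ ( ) { ( ) } }

[B [Q { [B [Q ( )] [B [Q { [B [Q ( )]] }]]] }]]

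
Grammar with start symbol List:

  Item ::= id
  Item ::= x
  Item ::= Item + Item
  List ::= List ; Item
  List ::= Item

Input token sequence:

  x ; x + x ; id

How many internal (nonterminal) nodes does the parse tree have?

8

[List [List [List [Item x]] ; [Item [Item x] + [Item x]]] ; [Item id]]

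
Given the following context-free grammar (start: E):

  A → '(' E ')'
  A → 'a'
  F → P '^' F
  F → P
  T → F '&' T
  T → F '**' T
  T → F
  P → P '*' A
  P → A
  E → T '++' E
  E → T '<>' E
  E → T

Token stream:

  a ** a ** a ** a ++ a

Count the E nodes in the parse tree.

2

[E [T [F [P [A a]]] ** [T [F [P [A a]]] ** [T [F [P [A a]]] ** [T [F [P [A a]]]]]]] ++ [E [T [F [P [A a]]]]]]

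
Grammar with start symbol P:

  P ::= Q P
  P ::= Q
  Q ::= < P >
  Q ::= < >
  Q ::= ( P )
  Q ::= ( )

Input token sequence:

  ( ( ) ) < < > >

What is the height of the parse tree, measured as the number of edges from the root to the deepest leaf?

[P [Q ( [P [Q ( )]] )] [P [Q < [P [Q < >]] >]]]

5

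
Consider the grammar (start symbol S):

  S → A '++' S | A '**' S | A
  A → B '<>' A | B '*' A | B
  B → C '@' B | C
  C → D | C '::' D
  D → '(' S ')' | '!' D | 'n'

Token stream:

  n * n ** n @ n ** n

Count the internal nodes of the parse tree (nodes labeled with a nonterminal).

[S [A [B [C [D n]]] * [A [B [C [D n]]]]] ** [S [A [B [C [D n]] @ [B [C [D n]]]]] ** [S [A [B [C [D n]]]]]]]

22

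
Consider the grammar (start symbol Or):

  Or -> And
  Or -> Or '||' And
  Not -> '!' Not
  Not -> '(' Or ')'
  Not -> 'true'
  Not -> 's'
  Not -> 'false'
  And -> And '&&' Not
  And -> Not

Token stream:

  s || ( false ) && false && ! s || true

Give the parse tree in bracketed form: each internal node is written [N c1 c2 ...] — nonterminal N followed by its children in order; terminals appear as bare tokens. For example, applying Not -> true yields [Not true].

[Or [Or [Or [And [Not s]]] || [And [And [And [Not ( [Or [And [Not false]]] )]] && [Not false]] && [Not ! [Not s]]]] || [And [Not true]]]

Or
Or || And
Or || And || And
And || And || And
Not || And || And
s || And || And
s || And && Not || And
s || And && Not && Not || And
s || Not && Not && Not || And
s || ( Or ) && Not && Not || And
s || ( And ) && Not && Not || And
s || ( Not ) && Not && Not || And
s || ( false ) && Not && Not || And
s || ( false ) && false && Not || And
s || ( false ) && false && ! Not || And
s || ( false ) && false && ! s || And
s || ( false ) && false && ! s || Not
s || ( false ) && false && ! s || true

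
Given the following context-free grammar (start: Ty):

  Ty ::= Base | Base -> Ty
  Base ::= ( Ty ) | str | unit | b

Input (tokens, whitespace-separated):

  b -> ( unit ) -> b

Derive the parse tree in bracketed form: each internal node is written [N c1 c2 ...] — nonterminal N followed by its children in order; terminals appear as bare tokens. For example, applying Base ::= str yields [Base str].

[Ty [Base b] -> [Ty [Base ( [Ty [Base unit]] )] -> [Ty [Base b]]]]

Ty
Base -> Ty
b -> Ty
b -> Base -> Ty
b -> ( Ty ) -> Ty
b -> ( Base ) -> Ty
b -> ( unit ) -> Ty
b -> ( unit ) -> Base
b -> ( unit ) -> b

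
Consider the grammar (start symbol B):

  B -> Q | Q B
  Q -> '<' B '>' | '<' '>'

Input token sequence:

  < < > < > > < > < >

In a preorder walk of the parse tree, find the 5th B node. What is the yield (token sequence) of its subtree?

< >

[B [Q < [B [Q < >] [B [Q < >]]] >] [B [Q < >] [B [Q < >]]]]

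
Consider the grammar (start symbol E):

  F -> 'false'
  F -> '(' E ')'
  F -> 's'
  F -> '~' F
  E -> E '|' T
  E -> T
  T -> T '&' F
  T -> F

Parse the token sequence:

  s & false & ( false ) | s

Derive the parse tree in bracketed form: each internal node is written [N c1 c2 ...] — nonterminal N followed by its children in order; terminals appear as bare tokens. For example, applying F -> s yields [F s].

E
E | T
T | T
T & F | T
T & F & F | T
F & F & F | T
s & F & F | T
s & false & F | T
s & false & ( E ) | T
s & false & ( T ) | T
s & false & ( F ) | T
s & false & ( false ) | T
s & false & ( false ) | F
s & false & ( false ) | s

[E [E [T [T [T [F s]] & [F false]] & [F ( [E [T [F false]]] )]]] | [T [F s]]]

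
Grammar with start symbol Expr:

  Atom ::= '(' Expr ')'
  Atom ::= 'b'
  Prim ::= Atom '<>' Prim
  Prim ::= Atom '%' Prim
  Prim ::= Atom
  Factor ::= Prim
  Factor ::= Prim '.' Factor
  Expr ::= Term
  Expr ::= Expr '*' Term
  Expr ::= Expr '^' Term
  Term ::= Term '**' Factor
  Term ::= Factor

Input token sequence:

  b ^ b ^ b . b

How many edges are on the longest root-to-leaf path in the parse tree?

7

[Expr [Expr [Expr [Term [Factor [Prim [Atom b]]]]] ^ [Term [Factor [Prim [Atom b]]]]] ^ [Term [Factor [Prim [Atom b]] . [Factor [Prim [Atom b]]]]]]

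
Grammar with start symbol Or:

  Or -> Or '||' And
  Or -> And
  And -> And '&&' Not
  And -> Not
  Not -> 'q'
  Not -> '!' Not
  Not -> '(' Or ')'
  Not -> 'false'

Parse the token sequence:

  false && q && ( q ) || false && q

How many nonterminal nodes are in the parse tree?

15

[Or [Or [And [And [And [Not false]] && [Not q]] && [Not ( [Or [And [Not q]]] )]]] || [And [And [Not false]] && [Not q]]]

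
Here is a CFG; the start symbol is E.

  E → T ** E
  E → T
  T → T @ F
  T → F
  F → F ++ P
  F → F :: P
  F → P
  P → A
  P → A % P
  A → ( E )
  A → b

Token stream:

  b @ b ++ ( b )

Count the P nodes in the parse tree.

[E [T [T [F [P [A b]]]] @ [F [F [P [A b]]] ++ [P [A ( [E [T [F [P [A b]]]]] )]]]]]

4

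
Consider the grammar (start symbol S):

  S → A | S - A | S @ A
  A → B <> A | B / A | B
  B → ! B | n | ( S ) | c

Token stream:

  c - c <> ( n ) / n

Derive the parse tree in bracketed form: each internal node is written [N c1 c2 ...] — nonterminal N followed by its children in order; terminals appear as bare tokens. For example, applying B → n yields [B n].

[S [S [A [B c]]] - [A [B c] <> [A [B ( [S [A [B n]]] )] / [A [B n]]]]]

S
S - A
A - A
B - A
c - A
c - B <> A
c - c <> A
c - c <> B / A
c - c <> ( S ) / A
c - c <> ( A ) / A
c - c <> ( B ) / A
c - c <> ( n ) / A
c - c <> ( n ) / B
c - c <> ( n ) / n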